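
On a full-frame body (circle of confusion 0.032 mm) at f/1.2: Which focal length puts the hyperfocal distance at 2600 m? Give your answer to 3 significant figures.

316 mm

From H = f²/(N·c) + f, with f ≪ H: f ≈ √(H·N·c) = √(2600000 × 1.2 × 0.032) = √99840 ≈ 316.0 mm.
The +f correction barely moves this — solving exactly, f² + N·c·f − N·c·H = 0 ⇒ f = (−N·c + √((N·c)² + 4·N·c·H))/2 = (−0.0384 + √399360)/2 ≈ 315.96 mm, so f ≈ 316 mm.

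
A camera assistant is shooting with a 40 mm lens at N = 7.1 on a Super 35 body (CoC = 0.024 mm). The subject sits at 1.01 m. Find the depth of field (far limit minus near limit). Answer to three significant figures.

Hyperfocal distance H = f²/(N·c) + f = 40²/(7.1 × 0.024) + 40 = 1600/0.1704 + 40 ≈ 9429.7 mm ≈ 9.430 m.
Near limit Dn = s·(H − f)/(H + s − 2f) = 1010 × (9429.7 − 40) / (9429.7 + 1010 − 2 × 40) = 1010 × 9389.7 / 10359.7 ≈ 915.43 mm.
Far limit Df = s·(H − f)/(H − s) = 1010 × (9429.7 − 40) / (9429.7 − 1010) = 1010 × 9389.7 / 8419.7 ≈ 1126.36 mm.
Depth of field = Df − Dn = 1126.36 − 915.43 ≈ 210.93 mm.

211 mm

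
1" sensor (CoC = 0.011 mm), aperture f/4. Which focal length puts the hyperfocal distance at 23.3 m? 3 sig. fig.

32.0 mm

From H = f²/(N·c) + f, with f ≪ H: f ≈ √(H·N·c) = √(23300 × 4 × 0.011) = √1025.2 ≈ 32.02 mm.
The +f correction barely moves this — solving exactly, f² + N·c·f − N·c·H = 0 ⇒ f = (−N·c + √((N·c)² + 4·N·c·H))/2 = (−0.044 + √4100.8)/2 ≈ 31.997 mm, so f ≈ 32.0 mm.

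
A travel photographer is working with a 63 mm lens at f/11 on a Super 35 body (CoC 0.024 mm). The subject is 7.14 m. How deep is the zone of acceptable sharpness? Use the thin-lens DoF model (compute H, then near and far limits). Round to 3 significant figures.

Hyperfocal distance H = f²/(N·c) + f = 63²/(11 × 0.024) + 63 = 3969/0.264 + 63 ≈ 15097.1 mm ≈ 15.10 m.
Near limit Dn = s·(H − f)/(H + s − 2f) = 7140 × (15097.1 − 63) / (15097.1 + 7140 − 2 × 63) = 7140 × 15034.1 / 22111.1 ≈ 4854.7 mm.
Far limit Df = s·(H − f)/(H − s) = 7140 × (15097.1 − 63) / (15097.1 − 7140) = 7140 × 15034.1 / 7957.1 ≈ 13490.3 mm.
Depth of field = Df − Dn = 13490.3 − 4854.7 ≈ 8635.6 mm ≈ 8.64 m.

8.64 m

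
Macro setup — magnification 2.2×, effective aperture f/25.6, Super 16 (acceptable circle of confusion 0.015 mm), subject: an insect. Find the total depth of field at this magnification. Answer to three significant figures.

At magnification m, DoF ≈ 2·N_eff·c/m² = 2 × 25.6 × 0.015 / 2.2² = 0.768 / 4.84 ≈ 0.159 mm.

0.159 mm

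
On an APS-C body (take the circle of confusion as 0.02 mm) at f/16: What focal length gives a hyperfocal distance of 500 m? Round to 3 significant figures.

400 mm

From H = f²/(N·c) + f, with f ≪ H: f ≈ √(H·N·c) = √(500000 × 16 × 0.02) = √160000 ≈ 400.0 mm.
The +f correction barely moves this — solving exactly, f² + N·c·f − N·c·H = 0 ⇒ f = (−N·c + √((N·c)² + 4·N·c·H))/2 = (−0.32 + √640000)/2 ≈ 399.84 mm, so f ≈ 400 mm.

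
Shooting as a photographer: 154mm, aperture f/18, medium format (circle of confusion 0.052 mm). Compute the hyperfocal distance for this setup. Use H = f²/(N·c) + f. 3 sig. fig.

25.5 m

Hyperfocal distance H = f²/(N·c) + f = 154²/(18 × 0.052) + 154 = 23716/0.936 + 154 ≈ 25491.6 mm ≈ 25.5 m.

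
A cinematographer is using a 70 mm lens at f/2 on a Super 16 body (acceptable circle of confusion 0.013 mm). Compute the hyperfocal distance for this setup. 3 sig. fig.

189 m

Hyperfocal distance H = f²/(N·c) + f = 70²/(2 × 0.013) + 70 = 4900/0.026 + 70 ≈ 188531.5 mm ≈ 189 m.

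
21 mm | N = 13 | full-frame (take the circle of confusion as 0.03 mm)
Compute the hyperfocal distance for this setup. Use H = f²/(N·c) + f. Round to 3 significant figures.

1.15 m

Hyperfocal distance H = f²/(N·c) + f = 21²/(13 × 0.03) + 21 = 441/0.39 + 21 ≈ 1151.8 mm ≈ 1.15 m.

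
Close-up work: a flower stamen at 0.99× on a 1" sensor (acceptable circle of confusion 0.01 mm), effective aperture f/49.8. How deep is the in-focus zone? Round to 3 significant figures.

At magnification m, DoF ≈ 2·N_eff·c/m² = 2 × 49.8 × 0.01 / 0.99² = 0.996 / 0.9801 ≈ 1.02 mm.

1.02 mm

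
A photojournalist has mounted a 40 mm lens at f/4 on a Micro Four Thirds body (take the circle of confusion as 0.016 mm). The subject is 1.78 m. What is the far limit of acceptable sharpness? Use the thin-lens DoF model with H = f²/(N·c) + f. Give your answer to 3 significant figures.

1.91 m

Hyperfocal distance H = f²/(N·c) + f = 40²/(4 × 0.016) + 40 = 1600/0.064 + 40 ≈ 25040.0 mm ≈ 25.04 m.
Far limit Df = s·(H − f)/(H − s) = 1780 × (25040.0 − 40) / (25040.0 − 1780) = 1780 × 25000.0 / 23260.0 ≈ 1913.2 mm ≈ 1.91 m.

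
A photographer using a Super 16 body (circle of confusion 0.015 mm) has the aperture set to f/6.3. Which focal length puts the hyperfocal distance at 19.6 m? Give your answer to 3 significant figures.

From H = f²/(N·c) + f, with f ≪ H: f ≈ √(H·N·c) = √(19600 × 6.3 × 0.015) = √1852.2 ≈ 43.04 mm.
The +f correction barely moves this — solving exactly, f² + N·c·f − N·c·H = 0 ⇒ f = (−N·c + √((N·c)² + 4·N·c·H))/2 = (−0.0945 + √7408.8)/2 ≈ 42.990 mm, so f ≈ 43.0 mm.

43.0 mm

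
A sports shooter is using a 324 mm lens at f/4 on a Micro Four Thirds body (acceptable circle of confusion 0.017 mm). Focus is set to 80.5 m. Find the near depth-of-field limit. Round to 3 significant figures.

Hyperfocal distance H = f²/(N·c) + f = 324²/(4 × 0.017) + 324 = 104976/0.068 + 324 ≈ 1544088.7 mm ≈ 1544 m.
Near limit Dn = s·(H − f)/(H + s − 2f) = 80500 × (1544088.7 − 324) / (1544088.7 + 80500 − 2 × 324) = 80500 × 1543764.7 / 1623940.7 ≈ 76526 mm ≈ 76.5 m.

76.5 m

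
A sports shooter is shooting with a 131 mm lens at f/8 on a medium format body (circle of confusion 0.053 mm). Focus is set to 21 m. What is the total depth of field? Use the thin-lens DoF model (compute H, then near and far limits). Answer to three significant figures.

Hyperfocal distance H = f²/(N·c) + f = 131²/(8 × 0.053) + 131 = 17161/0.424 + 131 ≈ 40605.1 mm ≈ 40.61 m.
Near limit Dn = s·(H − f)/(H + s − 2f) = 21000 × (40605.1 − 131) / (40605.1 + 21000 − 2 × 131) = 21000 × 40474.1 / 61343.1 ≈ 13856 mm.
Far limit Df = s·(H − f)/(H − s) = 21000 × (40605.1 − 131) / (40605.1 − 21000) = 21000 × 40474.1 / 19605.1 ≈ 43354 mm.
Depth of field = Df − Dn = 43354 − 13856 ≈ 29498 mm ≈ 29.5 m.

29.5 m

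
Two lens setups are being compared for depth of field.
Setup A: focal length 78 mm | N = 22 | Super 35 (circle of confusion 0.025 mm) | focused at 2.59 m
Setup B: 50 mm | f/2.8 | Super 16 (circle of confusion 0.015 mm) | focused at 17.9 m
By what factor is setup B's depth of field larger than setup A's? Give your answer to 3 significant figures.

Setup A: H = 78²/(22×0.025) + 78 ≈ 11139.8 mm; DoF = Df − Dn = 3351.0 − 2110.7 ≈ 1240.3 mm.
Setup B: H = 50²/(2.8×0.015) + 50 ≈ 59573.8 mm; DoF = Df − Dn = 25567 − 13771 ≈ 11796 mm.
Ratio = 11796 / 1240.3 ≈ 9.51.

9.51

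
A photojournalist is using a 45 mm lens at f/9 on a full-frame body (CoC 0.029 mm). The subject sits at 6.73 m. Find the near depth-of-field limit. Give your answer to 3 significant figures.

Hyperfocal distance H = f²/(N·c) + f = 45²/(9 × 0.029) + 45 = 2025/0.261 + 45 ≈ 7803.6 mm ≈ 7.804 m.
Near limit Dn = s·(H − f)/(H + s − 2f) = 6730 × (7803.6 − 45) / (7803.6 + 6730 − 2 × 45) = 6730 × 7758.6 / 14443.6 ≈ 3615.1 mm ≈ 3.62 m.

3.62 m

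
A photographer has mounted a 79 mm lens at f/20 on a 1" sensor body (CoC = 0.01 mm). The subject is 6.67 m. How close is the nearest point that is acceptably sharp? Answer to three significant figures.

Hyperfocal distance H = f²/(N·c) + f = 79²/(20 × 0.01) + 79 = 6241/0.2 + 79 ≈ 31284.0 mm ≈ 31.28 m.
Near limit Dn = s·(H − f)/(H + s − 2f) = 6670 × (31284.0 − 79) / (31284.0 + 6670 − 2 × 79) = 6670 × 31205.0 / 37796.0 ≈ 5506.9 mm ≈ 5.51 m.

5.51 m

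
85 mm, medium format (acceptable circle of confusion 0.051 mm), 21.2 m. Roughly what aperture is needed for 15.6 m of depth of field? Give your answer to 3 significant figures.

Write h = H − f = f²/(N·c). The thin-lens limits are Dn = s·h/(h + (s−f)) and Df = s·h/(h − (s−f)), so DoF = Df − Dn = 2·s·(s−f)·h / (h² − (s−f)²).
That is a quadratic in h: DoF·h² − 2·s·(s−f)·h − DoF·(s−f)² = 0 ⇒ h = (s−f)·(s + √(s² + DoF²)) / DoF = 21115 × (21200 + √(21200² + 15600²)) / 15600 = 21115 × (21200 + 26321.1) / 15600 ≈ 64321 mm.
Then N = f²/(c·h) = 85² / (0.051 × 64321) = 7225 / 3280.4 ≈ 2.20.

f/2.20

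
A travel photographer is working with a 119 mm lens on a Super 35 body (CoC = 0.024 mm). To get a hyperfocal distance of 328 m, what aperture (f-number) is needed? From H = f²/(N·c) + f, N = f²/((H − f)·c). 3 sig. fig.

Rearrange H = f²/(N·c) + f for N: N = f² / ((H − f)·c).
N = 119² / ((328000 − 119) × 0.024) = 14161 / 7869 ≈ 1.80.

f/1.80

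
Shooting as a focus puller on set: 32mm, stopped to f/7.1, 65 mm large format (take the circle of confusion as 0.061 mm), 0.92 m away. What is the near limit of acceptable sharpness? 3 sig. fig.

0.669 m

Hyperfocal distance H = f²/(N·c) + f = 32²/(7.1 × 0.061) + 32 = 1024/0.4331 + 32 ≈ 2396.4 mm ≈ 2.396 m.
Near limit Dn = s·(H − f)/(H + s − 2f) = 920 × (2396.4 − 32) / (2396.4 + 920 − 2 × 32) = 920 × 2364.4 / 3252.4 ≈ 668.81 mm ≈ 0.669 m.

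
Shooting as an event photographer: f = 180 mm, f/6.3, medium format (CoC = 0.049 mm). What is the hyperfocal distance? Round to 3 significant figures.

105 m

Hyperfocal distance H = f²/(N·c) + f = 180²/(6.3 × 0.049) + 180 = 32400/0.3087 + 180 ≈ 105136.3 mm ≈ 105 m.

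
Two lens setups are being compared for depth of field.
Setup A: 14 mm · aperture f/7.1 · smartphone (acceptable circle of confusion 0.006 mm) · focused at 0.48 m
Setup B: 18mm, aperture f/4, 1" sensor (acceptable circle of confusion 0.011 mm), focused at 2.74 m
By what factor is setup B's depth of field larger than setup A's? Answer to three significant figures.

23.9

Setup A: H = 14²/(7.1×0.006) + 14 ≈ 4614.9 mm; DoF = Df − Dn = 534.095 − 435.855 ≈ 98.240 mm.
Setup B: H = 18²/(4×0.011) + 18 ≈ 7381.6 mm; DoF = Df − Dn = 4346.8 − 2000.5 ≈ 2346.3 mm.
Ratio = 2346.3 / 98.240 ≈ 23.9.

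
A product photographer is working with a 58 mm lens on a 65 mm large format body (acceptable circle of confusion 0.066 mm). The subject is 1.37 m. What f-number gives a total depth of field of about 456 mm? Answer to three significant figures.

f/6.30

Write h = H − f = f²/(N·c). The thin-lens limits are Dn = s·h/(h + (s−f)) and Df = s·h/(h − (s−f)), so DoF = Df − Dn = 2·s·(s−f)·h / (h² − (s−f)²).
That is a quadratic in h: DoF·h² − 2·s·(s−f)·h − DoF·(s−f)² = 0 ⇒ h = (s−f)·(s + √(s² + DoF²)) / DoF = 1312 × (1370 + √(1370² + 456²)) / 456 = 1312 × (1370 + 1443.90) / 456 ≈ 8096.1 mm.
Then N = f²/(c·h) = 58² / (0.066 × 8096.1) = 3364 / 534.34 ≈ 6.30.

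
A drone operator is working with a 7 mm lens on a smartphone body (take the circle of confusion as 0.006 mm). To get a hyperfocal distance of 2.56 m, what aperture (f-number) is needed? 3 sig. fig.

f/3.20

Rearrange H = f²/(N·c) + f for N: N = f² / ((H − f)·c).
N = 7² / ((2560 − 7) × 0.006) = 49 / 15.32 ≈ 3.20.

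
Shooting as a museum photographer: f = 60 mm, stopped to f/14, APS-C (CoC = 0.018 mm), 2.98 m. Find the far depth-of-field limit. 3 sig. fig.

3.75 m

Hyperfocal distance H = f²/(N·c) + f = 60²/(14 × 0.018) + 60 = 3600/0.252 + 60 ≈ 14345.7 mm ≈ 14.35 m.
Far limit Df = s·(H − f)/(H − s) = 2980 × (14345.7 − 60) / (14345.7 − 2980) = 2980 × 14285.7 / 11365.7 ≈ 3745.6 mm ≈ 3.75 m.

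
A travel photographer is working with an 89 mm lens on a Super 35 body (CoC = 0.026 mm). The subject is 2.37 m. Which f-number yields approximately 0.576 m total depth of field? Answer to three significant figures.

f/16

Write h = H − f = f²/(N·c). The thin-lens limits are Dn = s·h/(h + (s−f)) and Df = s·h/(h − (s−f)), so DoF = Df − Dn = 2·s·(s−f)·h / (h² − (s−f)²).
That is a quadratic in h: DoF·h² − 2·s·(s−f)·h − DoF·(s−f)² = 0 ⇒ h = (s−f)·(s + √(s² + DoF²)) / DoF = 2281 × (2370 + √(2370² + 576²)) / 576 = 2281 × (2370 + 2438.99) / 576 ≈ 19044 mm.
Then N = f²/(c·h) = 89² / (0.026 × 19044) = 7921 / 495.14 ≈ 16.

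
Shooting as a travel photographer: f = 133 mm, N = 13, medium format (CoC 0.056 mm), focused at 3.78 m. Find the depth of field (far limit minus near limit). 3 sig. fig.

Hyperfocal distance H = f²/(N·c) + f = 133²/(13 × 0.056) + 133 = 17689/0.728 + 133 ≈ 24431.1 mm ≈ 24.43 m.
Near limit Dn = s·(H − f)/(H + s − 2f) = 3780 × (24431.1 − 133) / (24431.1 + 3780 − 2 × 133) = 3780 × 24298.1 / 27945.1 ≈ 3286.7 mm.
Far limit Df = s·(H − f)/(H − s) = 3780 × (24431.1 − 133) / (24431.1 − 3780) = 3780 × 24298.1 / 20651.1 ≈ 4447.6 mm.
Depth of field = Df − Dn = 4447.6 − 3286.7 ≈ 1160.9 mm ≈ 1.16 m.

1.16 m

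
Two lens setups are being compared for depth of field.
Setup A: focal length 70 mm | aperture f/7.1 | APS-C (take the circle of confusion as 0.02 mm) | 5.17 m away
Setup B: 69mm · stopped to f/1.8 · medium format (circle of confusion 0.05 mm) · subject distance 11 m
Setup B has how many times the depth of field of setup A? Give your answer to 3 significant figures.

Setup A: H = 70²/(7.1×0.02) + 70 ≈ 34577.0 mm; DoF = Df − Dn = 6066.6 − 4504.3 ≈ 1562.3 mm.
Setup B: H = 69²/(1.8×0.05) + 69 ≈ 52969.0 mm; DoF = Df − Dn = 13865.0 − 9116.3 ≈ 4748.7 mm.
Ratio = 4748.7 / 1562.3 ≈ 3.04.

3.04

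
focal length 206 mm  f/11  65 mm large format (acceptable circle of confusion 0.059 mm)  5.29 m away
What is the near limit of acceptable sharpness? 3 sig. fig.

Hyperfocal distance H = f²/(N·c) + f = 206²/(11 × 0.059) + 206 = 42436/0.649 + 206 ≈ 65592.7 mm ≈ 65.59 m.
Near limit Dn = s·(H − f)/(H + s − 2f) = 5290 × (65592.7 − 206) / (65592.7 + 5290 − 2 × 206) = 5290 × 65386.7 / 70470.7 ≈ 4908.4 mm ≈ 4.91 m.

4.91 m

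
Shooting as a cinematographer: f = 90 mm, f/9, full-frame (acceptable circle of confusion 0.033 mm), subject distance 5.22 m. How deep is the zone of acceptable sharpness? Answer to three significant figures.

Hyperfocal distance H = f²/(N·c) + f = 90²/(9 × 0.033) + 90 = 8100/0.297 + 90 ≈ 27362.7 mm ≈ 27.36 m.
Near limit Dn = s·(H − f)/(H + s − 2f) = 5220 × (27362.7 − 90) / (27362.7 + 5220 − 2 × 90) = 5220 × 27272.7 / 32402.7 ≈ 4393.6 mm.
Far limit Df = s·(H − f)/(H − s) = 5220 × (27362.7 − 90) / (27362.7 − 5220) = 5220 × 27272.7 / 22142.7 ≈ 6429.4 mm.
Depth of field = Df − Dn = 6429.4 − 4393.6 ≈ 2035.8 mm ≈ 2.04 m.

2.04 m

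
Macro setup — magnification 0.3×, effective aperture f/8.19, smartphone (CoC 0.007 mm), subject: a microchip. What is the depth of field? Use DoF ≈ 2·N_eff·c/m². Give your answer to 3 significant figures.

At magnification m, DoF ≈ 2·N_eff·c/m² = 2 × 8.19 × 0.007 / 0.3² = 0.1147 / 0.09 ≈ 1.27 mm.

1.27 mm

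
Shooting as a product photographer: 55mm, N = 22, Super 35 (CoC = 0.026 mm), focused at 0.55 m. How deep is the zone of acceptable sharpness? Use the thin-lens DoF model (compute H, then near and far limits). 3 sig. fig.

104 mm

Hyperfocal distance H = f²/(N·c) + f = 55²/(22 × 0.026) + 55 = 3025/0.572 + 55 ≈ 5343.5 mm ≈ 5.343 m.
Near limit Dn = s·(H − f)/(H + s − 2f) = 550 × (5343.5 − 55) / (5343.5 + 550 − 2 × 55) = 550 × 5288.5 / 5783.5 ≈ 502.93 mm.
Far limit Df = s·(H − f)/(H − s) = 550 × (5343.5 − 55) / (5343.5 − 550) = 550 × 5288.5 / 4793.5 ≈ 606.80 mm.
Depth of field = Df − Dn = 606.80 − 502.93 ≈ 103.87 mm.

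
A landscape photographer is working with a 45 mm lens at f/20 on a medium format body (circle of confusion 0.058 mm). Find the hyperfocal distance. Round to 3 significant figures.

1.79 m

Hyperfocal distance H = f²/(N·c) + f = 45²/(20 × 0.058) + 45 = 2025/1.16 + 45 ≈ 1790.7 mm ≈ 1.79 m.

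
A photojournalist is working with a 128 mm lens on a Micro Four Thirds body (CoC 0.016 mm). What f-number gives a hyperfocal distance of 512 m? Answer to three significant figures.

Rearrange H = f²/(N·c) + f for N: N = f² / ((H − f)·c).
N = 128² / ((512000 − 128) × 0.016) = 16384 / 8190 ≈ 2.00.

f/2.00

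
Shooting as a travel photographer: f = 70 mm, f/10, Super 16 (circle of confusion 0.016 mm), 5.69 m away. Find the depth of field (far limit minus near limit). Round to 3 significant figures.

2.16 m

Hyperfocal distance H = f²/(N·c) + f = 70²/(10 × 0.016) + 70 = 4900/0.16 + 70 ≈ 30695.0 mm ≈ 30.70 m.
Near limit Dn = s·(H − f)/(H + s − 2f) = 5690 × (30695.0 − 70) / (30695.0 + 5690 − 2 × 70) = 5690 × 30625.0 / 36245.0 ≈ 4807.7 mm.
Far limit Df = s·(H − f)/(H − s) = 5690 × (30695.0 − 70) / (30695.0 − 5690) = 5690 × 30625.0 / 25005.0 ≈ 6968.9 mm.
Depth of field = Df − Dn = 6968.9 − 4807.7 ≈ 2161.2 mm ≈ 2.16 m.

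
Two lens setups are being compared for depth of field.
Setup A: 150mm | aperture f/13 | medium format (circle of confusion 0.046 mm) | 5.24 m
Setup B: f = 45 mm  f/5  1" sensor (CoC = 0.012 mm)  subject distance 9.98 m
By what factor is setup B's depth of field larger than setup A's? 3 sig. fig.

4.45

Setup A: H = 150²/(13×0.046) + 150 ≈ 37775.4 mm; DoF = Df − Dn = 6059.8 − 4615.6 ≈ 1444.2 mm.
Setup B: H = 45²/(5×0.012) + 45 ≈ 33795.0 mm; DoF = Df − Dn = 14143.4 − 7710.3 ≈ 6433.1 mm.
Ratio = 6433.1 / 1444.2 ≈ 4.45.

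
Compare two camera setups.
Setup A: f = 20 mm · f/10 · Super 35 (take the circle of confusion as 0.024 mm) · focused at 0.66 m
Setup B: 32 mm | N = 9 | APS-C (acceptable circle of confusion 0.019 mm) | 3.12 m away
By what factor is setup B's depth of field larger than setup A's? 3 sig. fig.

Setup A: H = 20²/(10×0.024) + 20 ≈ 1686.7 mm; DoF = Df − Dn = 1071.43 − 476.88 ≈ 594.55 mm.
Setup B: H = 32²/(9×0.019) + 32 ≈ 6020.3 mm; DoF = Df − Dn = 6441.9 − 2058.5 ≈ 4383.4 mm.
Ratio = 4383.4 / 594.55 ≈ 7.37.

7.37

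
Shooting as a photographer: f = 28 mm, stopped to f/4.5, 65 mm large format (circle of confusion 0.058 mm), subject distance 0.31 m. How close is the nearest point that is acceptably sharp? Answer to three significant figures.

283 mm

Hyperfocal distance H = f²/(N·c) + f = 28²/(4.5 × 0.058) + 28 = 784/0.261 + 28 ≈ 3031.8 mm ≈ 3.032 m.
Near limit Dn = s·(H − f)/(H + s − 2f) = 310 × (3031.8 − 28) / (3031.8 + 310 − 2 × 28) = 310 × 3003.8 / 3285.8 ≈ 283.39 mm.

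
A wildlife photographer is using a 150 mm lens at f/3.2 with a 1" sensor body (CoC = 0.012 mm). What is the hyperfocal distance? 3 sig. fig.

586 m

Hyperfocal distance H = f²/(N·c) + f = 150²/(3.2 × 0.012) + 150 = 22500/0.0384 + 150 ≈ 586087.5 mm ≈ 586 m.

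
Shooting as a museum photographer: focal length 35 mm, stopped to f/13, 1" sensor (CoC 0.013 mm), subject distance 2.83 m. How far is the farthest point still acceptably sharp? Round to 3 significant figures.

Hyperfocal distance H = f²/(N·c) + f = 35²/(13 × 0.013) + 35 = 1225/0.169 + 35 ≈ 7283.5 mm ≈ 7.284 m.
Far limit Df = s·(H − f)/(H − s) = 2830 × (7283.5 − 35) / (7283.5 − 2830) = 2830 × 7248.5 / 4453.5 ≈ 4606.1 mm ≈ 4.61 m.

4.61 m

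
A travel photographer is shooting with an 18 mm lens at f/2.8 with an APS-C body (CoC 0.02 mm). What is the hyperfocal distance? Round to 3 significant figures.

5.80 m

Hyperfocal distance H = f²/(N·c) + f = 18²/(2.8 × 0.02) + 18 = 324/0.056 + 18 ≈ 5803.7 mm ≈ 5.80 m.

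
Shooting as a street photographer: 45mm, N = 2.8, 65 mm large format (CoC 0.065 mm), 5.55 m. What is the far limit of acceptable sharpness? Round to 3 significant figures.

Hyperfocal distance H = f²/(N·c) + f = 45²/(2.8 × 0.065) + 45 = 2025/0.182 + 45 ≈ 11171.4 mm ≈ 11.17 m.
Far limit Df = s·(H − f)/(H − s) = 5550 × (11171.4 − 45) / (11171.4 − 5550) = 5550 × 11126.4 / 5621.4 ≈ 10985 mm ≈ 11.0 m.

11.0 m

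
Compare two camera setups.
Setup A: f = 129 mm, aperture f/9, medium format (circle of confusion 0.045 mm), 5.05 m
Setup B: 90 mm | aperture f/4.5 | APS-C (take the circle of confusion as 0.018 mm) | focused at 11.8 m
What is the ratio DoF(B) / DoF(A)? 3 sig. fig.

2.28

Setup A: H = 129²/(9×0.045) + 129 ≈ 41217.9 mm; DoF = Df − Dn = 5737.1 − 4509.9 ≈ 1227.2 mm.
Setup B: H = 90²/(4.5×0.018) + 90 ≈ 100090.0 mm; DoF = Df − Dn = 13365.0 − 10563.1 ≈ 2801.9 mm.
Ratio = 2801.9 / 1227.2 ≈ 2.28.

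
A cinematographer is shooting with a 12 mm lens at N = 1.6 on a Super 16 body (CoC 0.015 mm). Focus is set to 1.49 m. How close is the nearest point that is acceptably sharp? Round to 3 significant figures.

1.20 m

Hyperfocal distance H = f²/(N·c) + f = 12²/(1.6 × 0.015) + 12 = 144/0.024 + 12 ≈ 6012.0 mm ≈ 6.012 m.
Near limit Dn = s·(H − f)/(H + s − 2f) = 1490 × (6012.0 − 12) / (6012.0 + 1490 − 2 × 12) = 1490 × 6000.0 / 7478.0 ≈ 1195.5 mm ≈ 1.20 m.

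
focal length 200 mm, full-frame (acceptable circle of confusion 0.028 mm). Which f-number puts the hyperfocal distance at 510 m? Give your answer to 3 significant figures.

Rearrange H = f²/(N·c) + f for N: N = f² / ((H − f)·c).
N = 200² / ((510000 − 200) × 0.028) = 40000 / 14274 ≈ 2.80.

f/2.80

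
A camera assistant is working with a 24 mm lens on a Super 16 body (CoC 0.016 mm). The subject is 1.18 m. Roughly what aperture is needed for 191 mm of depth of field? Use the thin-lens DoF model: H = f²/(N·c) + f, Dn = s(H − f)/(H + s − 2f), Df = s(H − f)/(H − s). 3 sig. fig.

Write h = H − f = f²/(N·c). The thin-lens limits are Dn = s·h/(h + (s−f)) and Df = s·h/(h − (s−f)), so DoF = Df − Dn = 2·s·(s−f)·h / (h² − (s−f)²).
That is a quadratic in h: DoF·h² − 2·s·(s−f)·h − DoF·(s−f)² = 0 ⇒ h = (s−f)·(s + √(s² + DoF²)) / DoF = 1156 × (1180 + √(1180² + 191²)) / 191 = 1156 × (1180 + 1195.36) / 191 ≈ 14377 mm.
Then N = f²/(c·h) = 24² / (0.016 × 14377) = 576 / 230.02 ≈ 2.50.

f/2.50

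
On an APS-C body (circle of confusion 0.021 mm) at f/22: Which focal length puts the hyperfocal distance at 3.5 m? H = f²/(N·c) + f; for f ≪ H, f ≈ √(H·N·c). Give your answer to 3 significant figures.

40.0 mm

From H = f²/(N·c) + f, with f ≪ H: f ≈ √(H·N·c) = √(3500 × 22 × 0.021) = √1617.0 ≈ 40.21 mm.
Exact: f² + N·c·f − N·c·H = 0 ⇒ f = (−N·c + √((N·c)² + 4·N·c·H))/2 = (−0.462 + √6468.2)/2 ≈ 39.982 mm ≈ 40.0 mm.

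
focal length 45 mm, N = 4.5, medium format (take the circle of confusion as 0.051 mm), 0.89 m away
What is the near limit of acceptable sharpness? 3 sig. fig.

Hyperfocal distance H = f²/(N·c) + f = 45²/(4.5 × 0.051) + 45 = 2025/0.2295 + 45 ≈ 8868.5 mm ≈ 8.869 m.
Near limit Dn = s·(H − f)/(H + s − 2f) = 890 × (8868.5 − 45) / (8868.5 + 890 − 2 × 45) = 890 × 8823.5 / 9668.5 ≈ 812.22 mm ≈ 0.812 m.

0.812 m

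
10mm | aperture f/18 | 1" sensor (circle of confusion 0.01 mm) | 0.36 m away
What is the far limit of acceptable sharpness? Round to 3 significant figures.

Hyperfocal distance H = f²/(N·c) + f = 10²/(18 × 0.01) + 10 = 100/0.18 + 10 ≈ 565.6 mm ≈ 0.566 m.
Far limit Df = s·(H − f)/(H − s) = 360 × (565.6 − 10) / (565.6 − 360) = 360 × 555.6 / 205.6 ≈ 972.97 mm ≈ 0.973 m.

0.973 m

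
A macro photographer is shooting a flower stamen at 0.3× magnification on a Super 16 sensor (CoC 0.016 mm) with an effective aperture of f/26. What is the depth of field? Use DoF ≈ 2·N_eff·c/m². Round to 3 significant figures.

At magnification m, DoF ≈ 2·N_eff·c/m² = 2 × 26 × 0.016 / 0.3² = 0.832 / 0.09 ≈ 9.24 mm.

9.24 mm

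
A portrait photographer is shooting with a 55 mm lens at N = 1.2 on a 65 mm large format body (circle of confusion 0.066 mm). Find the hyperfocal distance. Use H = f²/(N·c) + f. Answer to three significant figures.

Hyperfocal distance H = f²/(N·c) + f = 55²/(1.2 × 0.066) + 55 = 3025/0.0792 + 55 ≈ 38249.4 mm ≈ 38.2 m.

38.2 m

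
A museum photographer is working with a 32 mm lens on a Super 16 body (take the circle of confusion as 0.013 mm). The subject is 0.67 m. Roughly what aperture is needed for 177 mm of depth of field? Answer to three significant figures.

f/16

Write h = H − f = f²/(N·c). The thin-lens limits are Dn = s·h/(h + (s−f)) and Df = s·h/(h − (s−f)), so DoF = Df − Dn = 2·s·(s−f)·h / (h² − (s−f)²).
That is a quadratic in h: DoF·h² − 2·s·(s−f)·h − DoF·(s−f)² = 0 ⇒ h = (s−f)·(s + √(s² + DoF²)) / DoF = 638 × (670 + √(670² + 177²)) / 177 = 638 × (670 + 692.986) / 177 ≈ 4912.9 mm.
Then N = f²/(c·h) = 32² / (0.013 × 4912.9) = 1024 / 63.868 ≈ 16.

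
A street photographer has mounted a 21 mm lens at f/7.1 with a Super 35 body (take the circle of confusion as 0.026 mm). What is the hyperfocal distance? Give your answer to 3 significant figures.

Hyperfocal distance H = f²/(N·c) + f = 21²/(7.1 × 0.026) + 21 = 441/0.1846 + 21 ≈ 2409.9 mm ≈ 2.41 m.

2.41 m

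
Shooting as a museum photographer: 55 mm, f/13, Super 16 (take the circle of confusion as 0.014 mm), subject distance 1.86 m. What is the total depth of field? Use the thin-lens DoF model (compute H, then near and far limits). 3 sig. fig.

409 mm

Hyperfocal distance H = f²/(N·c) + f = 55²/(13 × 0.014) + 55 = 3025/0.182 + 55 ≈ 16675.9 mm ≈ 16.68 m.
Near limit Dn = s·(H − f)/(H + s − 2f) = 1860 × (16675.9 − 55) / (16675.9 + 1860 − 2 × 55) = 1860 × 16620.9 / 18425.9 ≈ 1677.79 mm.
Far limit Df = s·(H − f)/(H − s) = 1860 × (16675.9 − 55) / (16675.9 − 1860) = 1860 × 16620.9 / 14815.9 ≈ 2086.60 mm.
Depth of field = Df − Dn = 2086.60 − 1677.79 ≈ 408.81 mm.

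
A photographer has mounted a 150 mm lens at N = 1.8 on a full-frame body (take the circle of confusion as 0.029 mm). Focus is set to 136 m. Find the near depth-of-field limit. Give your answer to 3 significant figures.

103 m

Hyperfocal distance H = f²/(N·c) + f = 150²/(1.8 × 0.029) + 150 = 22500/0.0522 + 150 ≈ 431184.5 mm ≈ 431.2 m.
Near limit Dn = s·(H − f)/(H + s − 2f) = 136000 × (431184.5 − 150) / (431184.5 + 136000 − 2 × 150) = 136000 × 431034.5 / 566884.5 ≈ 103409 mm ≈ 103 m.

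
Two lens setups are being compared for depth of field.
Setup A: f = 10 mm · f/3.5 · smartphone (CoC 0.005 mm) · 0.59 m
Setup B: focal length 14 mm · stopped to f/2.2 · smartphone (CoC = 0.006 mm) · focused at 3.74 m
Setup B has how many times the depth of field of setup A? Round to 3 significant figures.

Setup A: H = 10²/(3.5×0.005) + 10 ≈ 5724.3 mm; DoF = Df − Dn = 656.65 − 535.63 ≈ 121.02 mm.
Setup B: H = 14²/(2.2×0.006) + 14 ≈ 14862.5 mm; DoF = Df − Dn = 4992.9 − 2989.8 ≈ 2003.1 mm.
Ratio = 2003.1 / 121.02 ≈ 16.6.

16.6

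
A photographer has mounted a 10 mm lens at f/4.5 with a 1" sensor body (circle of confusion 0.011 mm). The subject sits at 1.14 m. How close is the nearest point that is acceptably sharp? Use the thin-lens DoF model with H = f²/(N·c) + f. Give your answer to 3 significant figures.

0.731 m

Hyperfocal distance H = f²/(N·c) + f = 10²/(4.5 × 0.011) + 10 = 100/0.0495 + 10 ≈ 2030.2 mm ≈ 2.030 m.
Near limit Dn = s·(H − f)/(H + s − 2f) = 1140 × (2030.2 − 10) / (2030.2 + 1140 − 2 × 10) = 1140 × 2020.2 / 3150.2 ≈ 731.07 mm ≈ 0.731 m.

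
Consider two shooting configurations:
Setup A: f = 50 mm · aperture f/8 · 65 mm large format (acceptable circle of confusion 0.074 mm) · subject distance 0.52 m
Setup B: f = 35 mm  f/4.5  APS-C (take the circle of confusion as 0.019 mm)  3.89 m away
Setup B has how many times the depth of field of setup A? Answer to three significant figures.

Setup A: H = 50²/(8×0.074) + 50 ≈ 4273.0 mm; DoF = Df − Dn = 585.12 − 467.92 ≈ 117.20 mm.
Setup B: H = 35²/(4.5×0.019) + 35 ≈ 14362.5 mm; DoF = Df − Dn = 5321.9 − 3065.3 ≈ 2256.6 mm.
Ratio = 2256.6 / 117.20 ≈ 19.3.

19.3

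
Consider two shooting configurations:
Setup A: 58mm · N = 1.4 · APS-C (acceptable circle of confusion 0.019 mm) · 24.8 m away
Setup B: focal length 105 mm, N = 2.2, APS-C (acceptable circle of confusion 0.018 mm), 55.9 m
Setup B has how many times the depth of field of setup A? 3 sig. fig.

2.31

Setup A: H = 58²/(1.4×0.019) + 58 ≈ 126524.2 mm; DoF = Df − Dn = 30832 − 20742 ≈ 10090 mm.
Setup B: H = 105²/(2.2×0.018) + 105 ≈ 278514.1 mm; DoF = Df − Dn = 69911 − 46568 ≈ 23343 mm.
Ratio = 23343 / 10090 ≈ 2.31.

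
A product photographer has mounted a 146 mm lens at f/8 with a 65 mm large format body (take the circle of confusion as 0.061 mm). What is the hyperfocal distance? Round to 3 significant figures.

Hyperfocal distance H = f²/(N·c) + f = 146²/(8 × 0.061) + 146 = 21316/0.488 + 146 ≈ 43826.3 mm ≈ 43.8 m.

43.8 m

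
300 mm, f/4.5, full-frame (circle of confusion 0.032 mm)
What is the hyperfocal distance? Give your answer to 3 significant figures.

625 m

Hyperfocal distance H = f²/(N·c) + f = 300²/(4.5 × 0.032) + 300 = 90000/0.144 + 300 ≈ 625300.0 mm ≈ 625 m.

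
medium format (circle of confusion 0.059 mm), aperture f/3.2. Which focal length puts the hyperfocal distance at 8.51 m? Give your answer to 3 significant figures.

40.0 mm

From H = f²/(N·c) + f, with f ≪ H: f ≈ √(H·N·c) = √(8510 × 3.2 × 0.059) = √1606.7 ≈ 40.08 mm.
Exact: f² + N·c·f − N·c·H = 0 ⇒ f = (−N·c + √((N·c)² + 4·N·c·H))/2 = (−0.1888 + √6426.8)/2 ≈ 39.989 mm ≈ 40.0 mm.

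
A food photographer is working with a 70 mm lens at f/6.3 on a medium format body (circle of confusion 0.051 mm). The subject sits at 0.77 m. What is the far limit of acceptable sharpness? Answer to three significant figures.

0.807 m

Hyperfocal distance H = f²/(N·c) + f = 70²/(6.3 × 0.051) + 70 = 4900/0.3213 + 70 ≈ 15320.5 mm ≈ 15.32 m.
Far limit Df = s·(H − f)/(H − s) = 770 × (15320.5 − 70) / (15320.5 − 770) = 770 × 15250.5 / 14550.5 ≈ 807.04 mm ≈ 0.807 m.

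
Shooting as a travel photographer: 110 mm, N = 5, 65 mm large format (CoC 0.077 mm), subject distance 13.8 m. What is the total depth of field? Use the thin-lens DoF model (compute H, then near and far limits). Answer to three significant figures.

14.8 m

Hyperfocal distance H = f²/(N·c) + f = 110²/(5 × 0.077) + 110 = 12100/0.385 + 110 ≈ 31538.6 mm ≈ 31.54 m.
Near limit Dn = s·(H − f)/(H + s − 2f) = 13800 × (31538.6 − 110) / (31538.6 + 13800 − 2 × 110) = 13800 × 31428.6 / 45118.6 ≈ 9613 mm.
Far limit Df = s·(H − f)/(H − s) = 13800 × (31538.6 − 110) / (31538.6 − 13800) = 13800 × 31428.6 / 17738.6 ≈ 24450 mm.
Depth of field = Df − Dn = 24450 − 9613 ≈ 14837 mm ≈ 14.8 m.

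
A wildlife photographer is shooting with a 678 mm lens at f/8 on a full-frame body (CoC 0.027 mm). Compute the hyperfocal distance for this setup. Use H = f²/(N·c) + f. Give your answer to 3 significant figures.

Hyperfocal distance H = f²/(N·c) + f = 678²/(8 × 0.027) + 678 = 459684/0.216 + 678 ≈ 2128844.7 mm ≈ 2130 m.

2130 m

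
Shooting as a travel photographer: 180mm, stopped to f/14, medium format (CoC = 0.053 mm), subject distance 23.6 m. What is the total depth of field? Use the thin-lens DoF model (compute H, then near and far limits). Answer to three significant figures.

Hyperfocal distance H = f²/(N·c) + f = 180²/(14 × 0.053) + 180 = 32400/0.742 + 180 ≈ 43845.8 mm ≈ 43.85 m.
Near limit Dn = s·(H − f)/(H + s − 2f) = 23600 × (43845.8 − 180) / (43845.8 + 23600 − 2 × 180) = 23600 × 43665.8 / 67085.8 ≈ 15361 mm.
Far limit Df = s·(H − f)/(H − s) = 23600 × (43845.8 − 180) / (43845.8 − 23600) = 23600 × 43665.8 / 20245.8 ≈ 50900 mm.
Depth of field = Df − Dn = 50900 − 15361 ≈ 35539 mm ≈ 35.5 m.

35.5 m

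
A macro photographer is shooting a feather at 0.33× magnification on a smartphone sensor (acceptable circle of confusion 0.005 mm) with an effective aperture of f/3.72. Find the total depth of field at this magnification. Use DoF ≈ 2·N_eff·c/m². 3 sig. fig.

At magnification m, DoF ≈ 2·N_eff·c/m² = 2 × 3.72 × 0.005 / 0.33² = 0.0372 / 0.1089 ≈ 0.342 mm.

0.342 mm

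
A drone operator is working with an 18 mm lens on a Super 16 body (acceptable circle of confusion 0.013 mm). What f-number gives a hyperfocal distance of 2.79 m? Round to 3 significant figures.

Rearrange H = f²/(N·c) + f for N: N = f² / ((H − f)·c).
N = 18² / ((2790 − 18) × 0.013) = 324 / 36.04 ≈ 8.99.

f/8.99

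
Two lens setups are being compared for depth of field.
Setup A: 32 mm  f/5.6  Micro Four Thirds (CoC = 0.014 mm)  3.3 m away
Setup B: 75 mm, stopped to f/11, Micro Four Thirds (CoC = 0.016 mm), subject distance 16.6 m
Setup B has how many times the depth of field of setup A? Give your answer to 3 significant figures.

Setup A: H = 32²/(5.6×0.014) + 32 ≈ 13093.2 mm; DoF = Df − Dn = 4401.2 − 2639.6 ≈ 1761.6 mm.
Setup B: H = 75²/(11×0.016) + 75 ≈ 32035.2 mm; DoF = Df − Dn = 34372 − 10942 ≈ 23430 mm.
Ratio = 23430 / 1761.6 ≈ 13.3.

13.3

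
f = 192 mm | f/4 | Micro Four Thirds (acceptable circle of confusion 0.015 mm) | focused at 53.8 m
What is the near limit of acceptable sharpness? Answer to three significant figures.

49.5 m

Hyperfocal distance H = f²/(N·c) + f = 192²/(4 × 0.015) + 192 = 36864/0.06 + 192 ≈ 614592.0 mm ≈ 614.6 m.
Near limit Dn = s·(H − f)/(H + s − 2f) = 53800 × (614592.0 − 192) / (614592.0 + 53800 − 2 × 192) = 53800 × 614400.0 / 668008.0 ≈ 49483 mm ≈ 49.5 m.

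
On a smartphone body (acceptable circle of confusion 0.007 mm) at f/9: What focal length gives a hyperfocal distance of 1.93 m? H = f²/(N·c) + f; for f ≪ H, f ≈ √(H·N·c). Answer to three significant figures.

From H = f²/(N·c) + f, with f ≪ H: f ≈ √(H·N·c) = √(1930 × 9 × 0.007) = √121.59 ≈ 11.03 mm.
The +f correction barely moves this — solving exactly, f² + N·c·f − N·c·H = 0 ⇒ f = (−N·c + √((N·c)² + 4·N·c·H))/2 = (−0.063 + √486.36)/2 ≈ 10.995 mm, so f ≈ 11.0 mm.

11.0 mm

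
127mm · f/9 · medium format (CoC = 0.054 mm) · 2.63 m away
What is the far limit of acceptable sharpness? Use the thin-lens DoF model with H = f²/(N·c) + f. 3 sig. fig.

Hyperfocal distance H = f²/(N·c) + f = 127²/(9 × 0.054) + 127 = 16129/0.486 + 127 ≈ 33314.2 mm ≈ 33.31 m.
Far limit Df = s·(H − f)/(H − s) = 2630 × (33314.2 − 127) / (33314.2 − 2630) = 2630 × 33187.2 / 30684.2 ≈ 2844.5 mm ≈ 2.84 m.

2.84 m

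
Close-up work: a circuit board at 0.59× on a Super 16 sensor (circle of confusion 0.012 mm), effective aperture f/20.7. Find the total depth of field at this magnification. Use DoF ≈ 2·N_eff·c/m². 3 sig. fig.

At magnification m, DoF ≈ 2·N_eff·c/m² = 2 × 20.7 × 0.012 / 0.59² = 0.4968 / 0.3481 ≈ 1.43 mm.

1.43 mm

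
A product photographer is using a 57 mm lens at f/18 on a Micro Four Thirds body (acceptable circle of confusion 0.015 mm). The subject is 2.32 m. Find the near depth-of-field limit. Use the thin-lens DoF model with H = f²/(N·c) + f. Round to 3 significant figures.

1.95 m

Hyperfocal distance H = f²/(N·c) + f = 57²/(18 × 0.015) + 57 = 3249/0.27 + 57 ≈ 12090.3 mm ≈ 12.09 m.
Near limit Dn = s·(H − f)/(H + s − 2f) = 2320 × (12090.3 − 57) / (12090.3 + 2320 − 2 × 57) = 2320 × 12033.3 / 14296.3 ≈ 1952.8 mm ≈ 1.95 m.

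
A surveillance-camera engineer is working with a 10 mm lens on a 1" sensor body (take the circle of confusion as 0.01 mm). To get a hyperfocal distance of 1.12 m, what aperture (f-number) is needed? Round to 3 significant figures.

f/9.01

Rearrange H = f²/(N·c) + f for N: N = f² / ((H − f)·c).
N = 10² / ((1120 − 10) × 0.01) = 100 / 11.10 ≈ 9.01.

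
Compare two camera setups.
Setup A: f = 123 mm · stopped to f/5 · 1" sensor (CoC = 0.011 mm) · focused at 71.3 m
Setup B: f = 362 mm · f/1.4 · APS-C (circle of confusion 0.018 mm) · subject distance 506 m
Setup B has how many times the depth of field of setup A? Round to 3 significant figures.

2.51

Setup A: H = 123²/(5×0.011) + 123 ≈ 275195.7 mm; DoF = Df − Dn = 96190 − 56643 ≈ 39547 mm.
Setup B: H = 362²/(1.4×0.018) + 362 ≈ 5200520.7 mm; DoF = Df − Dn = 560500 − 461159 ≈ 99341 mm.
Ratio = 99341 / 39547 ≈ 2.51.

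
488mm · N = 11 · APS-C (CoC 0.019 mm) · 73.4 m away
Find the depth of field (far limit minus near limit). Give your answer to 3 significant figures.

9.43 m

Hyperfocal distance H = f²/(N·c) + f = 488²/(11 × 0.019) + 488 = 238144/0.209 + 488 ≈ 1139933.0 mm ≈ 1140 m.
Near limit Dn = s·(H − f)/(H + s − 2f) = 73400 × (1139933.0 − 488) / (1139933.0 + 73400 − 2 × 488) = 73400 × 1139445.0 / 1212357.0 ≈ 68985.7 mm.
Far limit Df = s·(H − f)/(H − s) = 73400 × (1139933.0 − 488) / (1139933.0 − 73400) = 73400 × 1139445.0 / 1066533.0 ≈ 78417.9 mm.
Depth of field = Df − Dn = 78417.9 − 68985.7 ≈ 9432.2 mm ≈ 9.43 m.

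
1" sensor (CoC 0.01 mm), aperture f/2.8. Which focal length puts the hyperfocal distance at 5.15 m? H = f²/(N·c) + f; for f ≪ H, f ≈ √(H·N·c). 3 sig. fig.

12.0 mm

From H = f²/(N·c) + f, with f ≪ H: f ≈ √(H·N·c) = √(5150 × 2.8 × 0.01) = √144.20 ≈ 12.01 mm.
The +f correction barely moves this — solving exactly, f² + N·c·f − N·c·H = 0 ⇒ f = (−N·c + √((N·c)² + 4·N·c·H))/2 = (−0.028 + √576.80)/2 ≈ 11.994 mm, so f ≈ 12.0 mm.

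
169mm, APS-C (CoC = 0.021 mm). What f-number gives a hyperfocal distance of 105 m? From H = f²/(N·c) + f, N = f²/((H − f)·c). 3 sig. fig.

f/13

Rearrange H = f²/(N·c) + f for N: N = f² / ((H − f)·c).
N = 169² / ((105000 − 169) × 0.021) = 28561 / 2201 ≈ 13.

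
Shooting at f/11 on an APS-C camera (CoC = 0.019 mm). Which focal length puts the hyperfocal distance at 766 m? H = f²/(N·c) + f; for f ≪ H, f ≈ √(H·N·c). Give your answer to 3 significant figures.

400 mm

From H = f²/(N·c) + f, with f ≪ H: f ≈ √(H·N·c) = √(766000 × 11 × 0.019) = √160094 ≈ 400.1 mm.
The +f correction barely moves this — solving exactly, f² + N·c·f − N·c·H = 0 ⇒ f = (−N·c + √((N·c)² + 4·N·c·H))/2 = (−0.209 + √640376)/2 ≈ 400.01 mm, so f ≈ 400 mm.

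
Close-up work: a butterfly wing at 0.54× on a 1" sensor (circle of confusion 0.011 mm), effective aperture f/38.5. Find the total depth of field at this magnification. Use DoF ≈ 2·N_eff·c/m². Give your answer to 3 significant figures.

At magnification m, DoF ≈ 2·N_eff·c/m² = 2 × 38.5 × 0.011 / 0.54² = 0.847 / 0.2916 ≈ 2.9 mm.

2.90 mm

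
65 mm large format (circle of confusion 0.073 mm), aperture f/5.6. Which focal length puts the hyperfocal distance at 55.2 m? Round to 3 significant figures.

From H = f²/(N·c) + f, with f ≪ H: f ≈ √(H·N·c) = √(55200 × 5.6 × 0.073) = √22566 ≈ 150.2 mm.
The +f correction barely moves this — solving exactly, f² + N·c·f − N·c·H = 0 ⇒ f = (−N·c + √((N·c)² + 4·N·c·H))/2 = (−0.4088 + √90263)/2 ≈ 150.01 mm, so f ≈ 150 mm.

150 mm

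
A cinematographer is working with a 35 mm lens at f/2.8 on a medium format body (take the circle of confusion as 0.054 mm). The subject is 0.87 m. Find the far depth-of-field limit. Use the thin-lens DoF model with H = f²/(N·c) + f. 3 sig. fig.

Hyperfocal distance H = f²/(N·c) + f = 35²/(2.8 × 0.054) + 35 = 1225/0.1512 + 35 ≈ 8136.9 mm ≈ 8.137 m.
Far limit Df = s·(H − f)/(H − s) = 870 × (8136.9 − 35) / (8136.9 − 870) = 870 × 8101.9 / 7266.9 ≈ 969.97 mm ≈ 0.970 m.

0.970 m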